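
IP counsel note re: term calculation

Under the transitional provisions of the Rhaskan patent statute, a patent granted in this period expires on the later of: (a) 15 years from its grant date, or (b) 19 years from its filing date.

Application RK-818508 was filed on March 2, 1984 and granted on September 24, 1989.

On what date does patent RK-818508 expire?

2004-09-24

(a) grant + 15 years → 24 September 2004.
(b) filing + 19 years → 2 March 2003.
Later of the two: 24 September 2004.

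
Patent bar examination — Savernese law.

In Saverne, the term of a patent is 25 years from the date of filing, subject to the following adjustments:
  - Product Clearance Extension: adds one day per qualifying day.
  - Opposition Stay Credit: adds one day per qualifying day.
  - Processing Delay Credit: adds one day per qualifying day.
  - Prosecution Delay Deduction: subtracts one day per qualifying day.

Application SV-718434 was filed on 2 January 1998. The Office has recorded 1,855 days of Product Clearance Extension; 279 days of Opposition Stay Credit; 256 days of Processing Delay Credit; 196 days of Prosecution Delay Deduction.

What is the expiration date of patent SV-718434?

2029-01-04

Base term: filing date + 25 years → 2 January 2023.
Product Clearance Extension: +1855 days → 31 January 2028.
Opposition Stay Credit: +279 days → 5 November 2028.
Processing Delay Credit: +256 days → 19 July 2029.
Prosecution Delay Deduction: −196 days → 4 January 2029.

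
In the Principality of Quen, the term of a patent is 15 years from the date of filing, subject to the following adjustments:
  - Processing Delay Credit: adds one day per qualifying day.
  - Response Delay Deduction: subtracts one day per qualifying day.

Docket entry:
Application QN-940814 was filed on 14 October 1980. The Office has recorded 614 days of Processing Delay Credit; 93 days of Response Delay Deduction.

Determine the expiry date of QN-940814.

Base term: filing date + 15 years → 14 October 1995.
Processing Delay Credit: +614 days → 19 June 1997.
Response Delay Deduction: −93 days → 18 March 1997.

1997-03-18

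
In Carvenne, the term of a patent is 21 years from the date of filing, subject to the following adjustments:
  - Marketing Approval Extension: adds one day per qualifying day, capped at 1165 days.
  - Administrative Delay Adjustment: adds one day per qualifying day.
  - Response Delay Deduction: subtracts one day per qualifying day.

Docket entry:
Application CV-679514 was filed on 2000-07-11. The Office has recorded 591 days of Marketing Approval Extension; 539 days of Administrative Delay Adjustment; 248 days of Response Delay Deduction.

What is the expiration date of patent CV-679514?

2023-12-10

Base term: filing date + 21 years → 11 July 2021.
Marketing Approval Extension: 591 days (within the 1165-day cap) → +591 days → 22 February 2023.
Administrative Delay Adjustment: +539 days → 14 August 2024.
Response Delay Deduction: −248 days → 10 December 2023.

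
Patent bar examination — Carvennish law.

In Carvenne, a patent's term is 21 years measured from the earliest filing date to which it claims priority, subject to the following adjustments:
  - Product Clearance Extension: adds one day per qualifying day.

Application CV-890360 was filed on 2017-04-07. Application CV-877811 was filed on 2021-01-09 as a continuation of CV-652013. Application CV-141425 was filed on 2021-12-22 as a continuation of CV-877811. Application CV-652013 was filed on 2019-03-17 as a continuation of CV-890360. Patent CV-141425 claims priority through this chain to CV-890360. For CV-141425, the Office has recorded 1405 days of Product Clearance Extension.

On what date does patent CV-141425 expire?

Earliest priority filing: 7 April 2017.
Base term: 7 April 2017 + 21 years → 7 April 2038.
Product Clearance Extension: +1405 days → 10 February 2042.

2042-02-10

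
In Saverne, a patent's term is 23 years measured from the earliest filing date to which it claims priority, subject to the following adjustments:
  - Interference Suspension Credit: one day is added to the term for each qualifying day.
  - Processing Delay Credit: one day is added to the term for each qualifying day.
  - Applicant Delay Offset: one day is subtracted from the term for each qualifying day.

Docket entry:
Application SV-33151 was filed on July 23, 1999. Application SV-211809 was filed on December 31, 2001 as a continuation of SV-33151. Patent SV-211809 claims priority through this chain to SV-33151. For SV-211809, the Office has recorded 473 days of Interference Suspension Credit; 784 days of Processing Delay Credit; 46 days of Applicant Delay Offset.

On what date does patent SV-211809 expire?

2025-11-15

Earliest priority filing: 23 July 1999.
Base term: 23 July 1999 + 23 years → 23 July 2022.
Interference Suspension Credit: +473 days → 8 November 2023.
Processing Delay Credit: +784 days → 31 December 2025.
Applicant Delay Offset: −46 days → 15 November 2025.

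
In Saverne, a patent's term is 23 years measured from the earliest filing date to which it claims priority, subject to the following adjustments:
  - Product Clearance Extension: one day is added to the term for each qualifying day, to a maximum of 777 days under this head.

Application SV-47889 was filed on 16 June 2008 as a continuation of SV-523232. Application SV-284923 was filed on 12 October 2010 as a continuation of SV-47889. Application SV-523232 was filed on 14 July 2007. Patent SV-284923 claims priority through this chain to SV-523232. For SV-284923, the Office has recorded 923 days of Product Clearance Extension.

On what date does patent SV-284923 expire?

August 29, 2032

Earliest priority filing: 14 July 2007.
Base term: 14 July 2007 + 23 years → 14 July 2030.
Product Clearance Extension: 923 days claimed exceeds the 777-day cap, so +777 days → 29 August 2032.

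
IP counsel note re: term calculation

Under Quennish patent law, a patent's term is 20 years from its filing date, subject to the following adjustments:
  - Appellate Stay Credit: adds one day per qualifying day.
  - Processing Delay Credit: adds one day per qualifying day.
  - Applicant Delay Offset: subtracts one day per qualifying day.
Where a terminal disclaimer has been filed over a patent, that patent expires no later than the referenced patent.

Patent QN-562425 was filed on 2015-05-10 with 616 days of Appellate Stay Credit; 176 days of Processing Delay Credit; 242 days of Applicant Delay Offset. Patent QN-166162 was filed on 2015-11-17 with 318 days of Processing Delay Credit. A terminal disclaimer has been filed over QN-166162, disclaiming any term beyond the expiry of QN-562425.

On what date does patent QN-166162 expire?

2036-09-30

Natural term of QN-166162:
  Base: filing + 20 years → 17 November 2035.
  Processing Delay Credit: +318 days → 30 September 2036.
Expiry of referenced patent QN-562425:
  Base: filing + 20 years → 10 May 2035.
  Appellate Stay Credit: +616 days → 15 January 2037.
  Processing Delay Credit: +176 days → 10 July 2037.
  Applicant Delay Offset: −242 days → 10 November 2036.
Terminal disclaimer: QN-166162 expires on the earlier of 30 September 2036 and 10 November 2036.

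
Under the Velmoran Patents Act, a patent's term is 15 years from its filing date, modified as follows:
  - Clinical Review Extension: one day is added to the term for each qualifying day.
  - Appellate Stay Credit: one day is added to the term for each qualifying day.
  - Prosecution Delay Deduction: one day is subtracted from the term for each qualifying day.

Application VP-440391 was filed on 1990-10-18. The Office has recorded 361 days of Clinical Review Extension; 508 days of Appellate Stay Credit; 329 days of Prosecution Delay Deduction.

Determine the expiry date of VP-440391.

April 11, 2007

Base term: filing date + 15 years → 18 October 2005.
Clinical Review Extension: +361 days → 14 October 2006.
Appellate Stay Credit: +508 days → 5 March 2008.
Prosecution Delay Deduction: −329 days → 11 April 2007.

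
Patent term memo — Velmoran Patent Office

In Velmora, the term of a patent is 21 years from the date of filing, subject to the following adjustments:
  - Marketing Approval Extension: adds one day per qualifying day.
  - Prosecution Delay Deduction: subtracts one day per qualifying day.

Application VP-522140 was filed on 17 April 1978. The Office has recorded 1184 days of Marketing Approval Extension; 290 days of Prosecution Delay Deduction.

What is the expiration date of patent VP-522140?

2001-09-27

Base term: filing date + 21 years → 17 April 1999.
Marketing Approval Extension: +1184 days → 14 July 2002.
Prosecution Delay Deduction: −290 days → 27 September 2001.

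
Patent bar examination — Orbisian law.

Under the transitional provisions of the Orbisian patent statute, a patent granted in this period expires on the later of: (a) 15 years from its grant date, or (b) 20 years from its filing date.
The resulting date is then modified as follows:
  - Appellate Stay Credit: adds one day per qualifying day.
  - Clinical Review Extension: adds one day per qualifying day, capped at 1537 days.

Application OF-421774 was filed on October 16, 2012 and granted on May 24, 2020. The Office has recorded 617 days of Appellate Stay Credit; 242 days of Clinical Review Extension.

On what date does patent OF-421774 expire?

(a) grant + 15 years → 24 May 2035.
(b) filing + 20 years → 16 October 2032.
Later of the two: 24 May 2035.
Appellate Stay Credit: +617 days → 30 January 2037.
Clinical Review Extension: 242 days (within the 1537-day cap) → +242 days → 29 September 2037.

2037-09-29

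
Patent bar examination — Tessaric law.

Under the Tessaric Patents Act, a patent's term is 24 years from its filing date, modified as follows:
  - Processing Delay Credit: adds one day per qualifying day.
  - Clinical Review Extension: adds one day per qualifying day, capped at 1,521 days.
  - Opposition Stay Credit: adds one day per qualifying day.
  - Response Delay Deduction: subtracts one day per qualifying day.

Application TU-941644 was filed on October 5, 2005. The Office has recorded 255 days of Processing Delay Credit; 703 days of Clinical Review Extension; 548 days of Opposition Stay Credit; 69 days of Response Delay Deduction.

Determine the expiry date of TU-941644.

September 11, 2033

Base term: filing date + 24 years → 5 October 2029.
Processing Delay Credit: +255 days → 17 June 2030.
Clinical Review Extension: 703 days (within the 1521-day cap) → +703 days → 20 May 2032.
Opposition Stay Credit: +548 days → 19 November 2033.
Response Delay Deduction: −69 days → 11 September 2033.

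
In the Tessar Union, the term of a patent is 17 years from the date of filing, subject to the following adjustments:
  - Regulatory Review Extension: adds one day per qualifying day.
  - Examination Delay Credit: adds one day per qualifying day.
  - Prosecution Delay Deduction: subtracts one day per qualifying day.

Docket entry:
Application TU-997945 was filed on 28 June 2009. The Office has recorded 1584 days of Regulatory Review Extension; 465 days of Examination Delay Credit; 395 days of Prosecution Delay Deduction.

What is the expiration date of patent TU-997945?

Base term: filing date + 17 years → 28 June 2026.
Regulatory Review Extension: +1584 days → 29 October 2030.
Examination Delay Credit: +465 days → 6 February 2032.
Prosecution Delay Deduction: −395 days → 7 January 2031.

2031-01-07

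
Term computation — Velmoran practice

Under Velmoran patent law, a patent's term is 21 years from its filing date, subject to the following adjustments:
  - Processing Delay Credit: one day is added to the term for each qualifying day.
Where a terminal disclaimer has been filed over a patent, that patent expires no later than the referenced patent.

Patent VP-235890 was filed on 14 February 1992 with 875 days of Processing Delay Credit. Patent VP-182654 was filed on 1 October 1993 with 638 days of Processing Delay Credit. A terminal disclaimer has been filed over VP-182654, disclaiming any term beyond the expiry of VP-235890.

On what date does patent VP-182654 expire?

Natural term of VP-182654:
  Base: filing + 21 years → 1 October 2014.
  Processing Delay Credit: +638 days → 30 June 2016.
Expiry of referenced patent VP-235890:
  Base: filing + 21 years → 14 February 2013.
  Processing Delay Credit: +875 days → 9 July 2015.
Terminal disclaimer: VP-182654 expires on the earlier of 30 June 2016 and 9 July 2015.

July 9, 2015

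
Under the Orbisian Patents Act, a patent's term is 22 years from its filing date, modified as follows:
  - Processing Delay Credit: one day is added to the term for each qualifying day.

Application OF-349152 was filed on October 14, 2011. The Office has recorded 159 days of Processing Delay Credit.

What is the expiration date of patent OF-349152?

Base term: filing date + 22 years → 14 October 2033.
Processing Delay Credit: +159 days → 22 March 2034.

March 22, 2034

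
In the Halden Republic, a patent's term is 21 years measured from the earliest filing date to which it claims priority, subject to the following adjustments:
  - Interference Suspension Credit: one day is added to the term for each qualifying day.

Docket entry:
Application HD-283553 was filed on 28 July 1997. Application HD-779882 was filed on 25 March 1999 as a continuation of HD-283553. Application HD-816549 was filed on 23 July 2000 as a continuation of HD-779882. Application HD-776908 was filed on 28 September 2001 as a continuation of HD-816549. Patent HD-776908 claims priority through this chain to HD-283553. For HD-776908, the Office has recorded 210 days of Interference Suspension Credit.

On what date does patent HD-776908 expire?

Earliest priority filing: 28 July 1997.
Base term: 28 July 1997 + 21 years → 28 July 2018.
Interference Suspension Credit: +210 days → 23 February 2019.

February 23, 2019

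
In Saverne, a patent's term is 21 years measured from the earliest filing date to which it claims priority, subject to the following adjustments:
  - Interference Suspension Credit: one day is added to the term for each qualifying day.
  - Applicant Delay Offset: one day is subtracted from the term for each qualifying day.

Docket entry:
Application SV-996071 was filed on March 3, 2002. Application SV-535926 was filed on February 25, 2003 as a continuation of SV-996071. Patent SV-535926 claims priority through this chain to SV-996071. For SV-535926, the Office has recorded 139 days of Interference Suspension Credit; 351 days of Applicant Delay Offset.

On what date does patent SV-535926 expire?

August 3, 2022

Earliest priority filing: 3 March 2002.
Base term: 3 March 2002 + 21 years → 3 March 2023.
Interference Suspension Credit: +139 days → 20 July 2023.
Applicant Delay Offset: −351 days → 3 August 2022.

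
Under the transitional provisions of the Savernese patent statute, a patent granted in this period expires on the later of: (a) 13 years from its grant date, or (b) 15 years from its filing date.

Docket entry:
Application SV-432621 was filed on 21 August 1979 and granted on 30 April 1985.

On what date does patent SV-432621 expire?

(a) grant + 13 years → 30 April 1998.
(b) filing + 15 years → 21 August 1994.
Later of the two: 30 April 1998.

April 30, 1998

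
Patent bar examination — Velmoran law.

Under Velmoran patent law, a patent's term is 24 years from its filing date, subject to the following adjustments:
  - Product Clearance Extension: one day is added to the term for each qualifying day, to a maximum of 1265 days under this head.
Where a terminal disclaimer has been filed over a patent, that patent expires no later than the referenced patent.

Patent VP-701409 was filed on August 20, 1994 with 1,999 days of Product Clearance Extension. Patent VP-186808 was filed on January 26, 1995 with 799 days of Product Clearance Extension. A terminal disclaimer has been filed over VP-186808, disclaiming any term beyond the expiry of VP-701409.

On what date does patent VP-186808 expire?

Natural term of VP-186808:
  Base: filing + 24 years → 26 January 2019.
  Product Clearance Extension: 799 days (within the 1265-day cap) → +799 days → 4 April 2021.
Expiry of referenced patent VP-701409:
  Base: filing + 24 years → 20 August 2018.
  Product Clearance Extension: 1999 days claimed exceeds the 1265-day cap, so +1265 days → 5 February 2022.
Terminal disclaimer: VP-186808 expires on the earlier of 4 April 2021 and 5 February 2022.

2021-04-04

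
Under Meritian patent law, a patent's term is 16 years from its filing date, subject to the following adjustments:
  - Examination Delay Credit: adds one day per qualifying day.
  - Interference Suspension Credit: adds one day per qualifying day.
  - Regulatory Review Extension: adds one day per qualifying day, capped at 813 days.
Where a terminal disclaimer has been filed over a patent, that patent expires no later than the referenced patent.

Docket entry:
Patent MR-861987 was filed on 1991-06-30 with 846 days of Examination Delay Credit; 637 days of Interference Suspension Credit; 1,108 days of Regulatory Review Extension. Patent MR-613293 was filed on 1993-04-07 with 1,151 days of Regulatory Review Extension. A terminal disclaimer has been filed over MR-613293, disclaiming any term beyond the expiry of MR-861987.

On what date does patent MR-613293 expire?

June 29, 2011

Natural term of MR-613293:
  Base: filing + 16 years → 7 April 2009.
  Regulatory Review Extension: 1151 days claimed exceeds the 813-day cap, so +813 days → 29 June 2011.
Expiry of referenced patent MR-861987:
  Base: filing + 16 years → 30 June 2007.
  Examination Delay Credit: +846 days → 23 October 2009.
  Interference Suspension Credit: +637 days → 22 July 2011.
  Regulatory Review Extension: 1108 days claimed exceeds the 813-day cap, so +813 days → 12 October 2013.
Terminal disclaimer: MR-613293 expires on the earlier of 29 June 2011 and 12 October 2013.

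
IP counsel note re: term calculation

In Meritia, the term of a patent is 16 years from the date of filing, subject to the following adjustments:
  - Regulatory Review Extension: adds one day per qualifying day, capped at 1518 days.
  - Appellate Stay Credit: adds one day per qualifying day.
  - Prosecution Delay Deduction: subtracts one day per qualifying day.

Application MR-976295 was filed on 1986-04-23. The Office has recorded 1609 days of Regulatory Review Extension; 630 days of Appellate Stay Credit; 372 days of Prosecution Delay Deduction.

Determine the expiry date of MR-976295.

2007-03-04

Base term: filing date + 16 years → 23 April 2002.
Regulatory Review Extension: 1609 days claimed exceeds the 1518-day cap, so +1518 days → 19 June 2006.
Appellate Stay Credit: +630 days → 10 March 2008.
Prosecution Delay Deduction: −372 days → 4 March 2007.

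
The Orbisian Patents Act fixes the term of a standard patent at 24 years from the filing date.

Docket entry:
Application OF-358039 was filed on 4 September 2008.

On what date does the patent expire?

2032-09-04

Filing date + 24 years → 4 September 2032.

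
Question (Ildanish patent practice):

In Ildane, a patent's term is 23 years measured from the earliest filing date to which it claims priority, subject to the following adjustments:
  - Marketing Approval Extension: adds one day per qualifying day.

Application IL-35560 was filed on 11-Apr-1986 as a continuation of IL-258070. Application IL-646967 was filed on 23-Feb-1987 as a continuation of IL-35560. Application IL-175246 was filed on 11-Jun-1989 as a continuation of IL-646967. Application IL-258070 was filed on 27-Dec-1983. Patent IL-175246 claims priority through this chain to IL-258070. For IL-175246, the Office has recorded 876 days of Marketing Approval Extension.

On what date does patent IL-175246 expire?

2009-05-21

Earliest priority filing: 27 December 1983.
Base term: 27 December 1983 + 23 years → 27 December 2006.
Marketing Approval Extension: +876 days → 21 May 2009.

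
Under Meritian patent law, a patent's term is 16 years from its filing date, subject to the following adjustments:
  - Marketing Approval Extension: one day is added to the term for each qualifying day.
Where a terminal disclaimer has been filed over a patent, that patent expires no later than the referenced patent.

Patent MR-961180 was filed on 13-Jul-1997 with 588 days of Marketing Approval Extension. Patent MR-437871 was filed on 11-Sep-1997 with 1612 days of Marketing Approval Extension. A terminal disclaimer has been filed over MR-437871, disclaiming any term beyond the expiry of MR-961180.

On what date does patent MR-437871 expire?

Natural term of MR-437871:
  Base: filing + 16 years → 11 September 2013.
  Marketing Approval Extension: +1612 days → 9 February 2018.
Expiry of referenced patent MR-961180:
  Base: filing + 16 years → 13 July 2013.
  Marketing Approval Extension: +588 days → 21 February 2015.
Terminal disclaimer: MR-437871 expires on the earlier of 9 February 2018 and 21 February 2015.

2015-02-21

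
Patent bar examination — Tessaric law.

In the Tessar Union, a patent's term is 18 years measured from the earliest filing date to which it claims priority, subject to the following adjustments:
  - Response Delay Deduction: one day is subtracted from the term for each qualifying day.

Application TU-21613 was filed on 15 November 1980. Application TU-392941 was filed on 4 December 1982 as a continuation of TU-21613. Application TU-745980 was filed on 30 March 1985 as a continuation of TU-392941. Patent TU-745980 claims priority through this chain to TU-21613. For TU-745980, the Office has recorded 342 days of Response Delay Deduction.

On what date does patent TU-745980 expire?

December 8, 1997

Earliest priority filing: 15 November 1980.
Base term: 15 November 1980 + 18 years → 15 November 1998.
Response Delay Deduction: −342 days → 8 December 1997.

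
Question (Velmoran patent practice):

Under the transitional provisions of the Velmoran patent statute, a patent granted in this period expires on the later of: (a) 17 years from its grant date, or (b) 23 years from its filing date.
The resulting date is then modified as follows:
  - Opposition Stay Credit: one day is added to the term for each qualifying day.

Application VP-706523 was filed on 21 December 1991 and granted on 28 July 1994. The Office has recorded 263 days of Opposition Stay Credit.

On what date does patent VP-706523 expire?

(a) grant + 17 years → 28 July 2011.
(b) filing + 23 years → 21 December 2014.
Later of the two: 21 December 2014.
Opposition Stay Credit: +263 days → 10 September 2015.

2015-09-10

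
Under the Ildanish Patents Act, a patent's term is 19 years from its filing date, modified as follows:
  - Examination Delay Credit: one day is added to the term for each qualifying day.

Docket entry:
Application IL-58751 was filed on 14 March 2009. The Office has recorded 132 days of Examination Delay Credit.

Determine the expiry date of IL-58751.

July 24, 2028

Base term: filing date + 19 years → 14 March 2028.
Examination Delay Credit: +132 days → 24 July 2028.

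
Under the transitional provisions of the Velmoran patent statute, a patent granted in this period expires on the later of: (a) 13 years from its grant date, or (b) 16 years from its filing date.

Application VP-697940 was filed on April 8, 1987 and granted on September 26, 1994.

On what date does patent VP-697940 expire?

September 26, 2007

(a) grant + 13 years → 26 September 2007.
(b) filing + 16 years → 8 April 2003.
Later of the two: 26 September 2007.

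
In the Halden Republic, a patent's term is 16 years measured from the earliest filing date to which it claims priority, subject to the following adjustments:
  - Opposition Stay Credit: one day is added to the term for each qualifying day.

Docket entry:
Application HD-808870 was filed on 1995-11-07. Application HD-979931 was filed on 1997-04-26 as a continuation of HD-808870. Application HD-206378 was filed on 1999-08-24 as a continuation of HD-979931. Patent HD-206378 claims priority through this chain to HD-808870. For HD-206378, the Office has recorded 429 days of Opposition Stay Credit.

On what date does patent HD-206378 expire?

Earliest priority filing: 7 November 1995.
Base term: 7 November 1995 + 16 years → 7 November 2011.
Opposition Stay Credit: +429 days → 9 January 2013.

January 9, 2013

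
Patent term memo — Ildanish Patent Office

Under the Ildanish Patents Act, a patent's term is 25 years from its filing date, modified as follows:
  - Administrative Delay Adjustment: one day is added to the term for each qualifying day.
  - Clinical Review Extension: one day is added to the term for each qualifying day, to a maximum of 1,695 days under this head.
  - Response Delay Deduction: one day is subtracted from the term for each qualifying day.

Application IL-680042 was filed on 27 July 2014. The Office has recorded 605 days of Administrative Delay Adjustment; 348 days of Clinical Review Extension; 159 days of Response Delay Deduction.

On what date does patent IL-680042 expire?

September 28, 2041

Base term: filing date + 25 years → 27 July 2039.
Administrative Delay Adjustment: +605 days → 23 March 2041.
Clinical Review Extension: 348 days (within the 1695-day cap) → +348 days → 6 March 2042.
Response Delay Deduction: −159 days → 28 September 2041.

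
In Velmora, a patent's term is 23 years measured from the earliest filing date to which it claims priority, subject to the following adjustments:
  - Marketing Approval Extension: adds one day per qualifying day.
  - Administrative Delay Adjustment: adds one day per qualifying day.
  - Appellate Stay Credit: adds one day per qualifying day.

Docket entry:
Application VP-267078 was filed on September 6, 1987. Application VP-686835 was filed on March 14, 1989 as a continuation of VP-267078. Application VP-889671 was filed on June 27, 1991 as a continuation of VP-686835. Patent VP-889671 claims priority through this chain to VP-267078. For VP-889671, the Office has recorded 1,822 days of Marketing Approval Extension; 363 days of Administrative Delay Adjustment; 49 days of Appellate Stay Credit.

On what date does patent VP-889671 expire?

October 18, 2016

Earliest priority filing: 6 September 1987.
Base term: 6 September 1987 + 23 years → 6 September 2010.
Marketing Approval Extension: +1822 days → 2 September 2015.
Administrative Delay Adjustment: +363 days → 30 August 2016.
Appellate Stay Credit: +49 days → 18 October 2016.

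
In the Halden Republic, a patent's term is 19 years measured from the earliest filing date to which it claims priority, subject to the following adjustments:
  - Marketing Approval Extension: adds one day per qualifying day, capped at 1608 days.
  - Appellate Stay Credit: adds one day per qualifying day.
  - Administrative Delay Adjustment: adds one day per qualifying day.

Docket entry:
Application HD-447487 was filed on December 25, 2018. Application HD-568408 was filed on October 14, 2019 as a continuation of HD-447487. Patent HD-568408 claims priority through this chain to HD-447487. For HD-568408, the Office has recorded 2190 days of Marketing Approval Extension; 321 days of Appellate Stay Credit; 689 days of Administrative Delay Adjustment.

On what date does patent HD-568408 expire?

February 24, 2045

Earliest priority filing: 25 December 2018.
Base term: 25 December 2018 + 19 years → 25 December 2037.
Marketing Approval Extension: 2190 days claimed exceeds the 1608-day cap, so +1608 days → 21 May 2042.
Appellate Stay Credit: +321 days → 7 April 2043.
Administrative Delay Adjustment: +689 days → 24 February 2045.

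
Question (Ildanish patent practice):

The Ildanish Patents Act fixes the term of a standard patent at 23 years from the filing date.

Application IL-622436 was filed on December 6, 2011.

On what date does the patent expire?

Filing date + 23 years → 6 December 2034.

2034-12-06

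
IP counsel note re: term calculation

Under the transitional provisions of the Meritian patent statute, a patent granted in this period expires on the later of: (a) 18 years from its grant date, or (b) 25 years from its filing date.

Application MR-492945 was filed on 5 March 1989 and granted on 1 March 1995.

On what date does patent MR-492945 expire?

(a) grant + 18 years → 1 March 2013.
(b) filing + 25 years → 5 March 2014.
Later of the two: 5 March 2014.

March 5, 2014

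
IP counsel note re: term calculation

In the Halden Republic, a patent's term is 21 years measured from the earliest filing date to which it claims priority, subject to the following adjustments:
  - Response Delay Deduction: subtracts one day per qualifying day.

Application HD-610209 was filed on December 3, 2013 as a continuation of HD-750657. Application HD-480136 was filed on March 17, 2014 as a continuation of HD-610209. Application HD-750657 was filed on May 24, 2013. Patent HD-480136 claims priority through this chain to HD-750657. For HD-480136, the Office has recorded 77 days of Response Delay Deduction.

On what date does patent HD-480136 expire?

March 8, 2034

Earliest priority filing: 24 May 2013.
Base term: 24 May 2013 + 21 years → 24 May 2034.
Response Delay Deduction: −77 days → 8 March 2034.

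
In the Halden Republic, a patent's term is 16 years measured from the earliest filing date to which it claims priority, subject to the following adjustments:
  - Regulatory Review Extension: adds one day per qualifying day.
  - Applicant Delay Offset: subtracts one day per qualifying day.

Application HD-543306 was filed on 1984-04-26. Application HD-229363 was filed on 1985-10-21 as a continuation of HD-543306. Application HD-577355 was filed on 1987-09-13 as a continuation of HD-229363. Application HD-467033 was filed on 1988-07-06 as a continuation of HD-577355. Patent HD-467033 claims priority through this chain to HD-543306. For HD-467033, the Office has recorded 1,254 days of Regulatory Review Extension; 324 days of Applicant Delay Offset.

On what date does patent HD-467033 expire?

Earliest priority filing: 26 April 1984.
Base term: 26 April 1984 + 16 years → 26 April 2000.
Regulatory Review Extension: +1254 days → 2 October 2003.
Applicant Delay Offset: −324 days → 12 November 2002.

2002-11-12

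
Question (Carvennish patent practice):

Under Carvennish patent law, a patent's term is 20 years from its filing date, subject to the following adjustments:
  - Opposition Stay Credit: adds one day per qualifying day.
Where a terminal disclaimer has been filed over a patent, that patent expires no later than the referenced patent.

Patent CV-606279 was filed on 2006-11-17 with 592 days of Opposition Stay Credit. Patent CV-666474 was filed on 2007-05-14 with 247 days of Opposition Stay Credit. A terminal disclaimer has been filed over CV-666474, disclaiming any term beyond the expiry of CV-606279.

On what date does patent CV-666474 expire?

Natural term of CV-666474:
  Base: filing + 20 years → 14 May 2027.
  Opposition Stay Credit: +247 days → 16 January 2028.
Expiry of referenced patent CV-606279:
  Base: filing + 20 years → 17 November 2026.
  Opposition Stay Credit: +592 days → 1 July 2028.
Terminal disclaimer: CV-666474 expires on the earlier of 16 January 2028 and 1 July 2028.

2028-01-16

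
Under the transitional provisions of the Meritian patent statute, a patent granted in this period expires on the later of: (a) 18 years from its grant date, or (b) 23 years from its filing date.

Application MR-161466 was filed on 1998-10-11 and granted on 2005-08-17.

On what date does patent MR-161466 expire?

(a) grant + 18 years → 17 August 2023.
(b) filing + 23 years → 11 October 2021.
Later of the two: 17 August 2023.

2023-08-17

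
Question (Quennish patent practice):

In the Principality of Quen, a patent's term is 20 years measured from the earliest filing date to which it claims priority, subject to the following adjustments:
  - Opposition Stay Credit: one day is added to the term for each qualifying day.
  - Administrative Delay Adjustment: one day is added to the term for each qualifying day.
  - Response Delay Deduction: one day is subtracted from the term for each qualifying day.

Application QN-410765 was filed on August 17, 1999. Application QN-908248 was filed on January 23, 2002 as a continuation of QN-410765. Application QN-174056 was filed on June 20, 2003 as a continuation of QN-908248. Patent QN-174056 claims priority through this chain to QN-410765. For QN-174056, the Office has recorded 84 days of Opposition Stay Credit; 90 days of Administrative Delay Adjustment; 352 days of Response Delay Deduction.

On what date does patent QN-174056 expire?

Earliest priority filing: 17 August 1999.
Base term: 17 August 1999 + 20 years → 17 August 2019.
Opposition Stay Credit: +84 days → 9 November 2019.
Administrative Delay Adjustment: +90 days → 7 February 2020.
Response Delay Deduction: −352 days → 20 February 2019.

2019-02-20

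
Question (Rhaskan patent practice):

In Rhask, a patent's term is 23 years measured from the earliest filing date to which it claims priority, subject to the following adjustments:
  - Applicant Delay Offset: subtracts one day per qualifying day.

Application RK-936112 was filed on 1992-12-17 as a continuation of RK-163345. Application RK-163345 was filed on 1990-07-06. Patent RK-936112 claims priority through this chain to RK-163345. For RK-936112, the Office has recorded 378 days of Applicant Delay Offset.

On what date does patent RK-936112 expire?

Earliest priority filing: 6 July 1990.
Base term: 6 July 1990 + 23 years → 6 July 2013.
Applicant Delay Offset: −378 days → 23 June 2012.

2012-06-23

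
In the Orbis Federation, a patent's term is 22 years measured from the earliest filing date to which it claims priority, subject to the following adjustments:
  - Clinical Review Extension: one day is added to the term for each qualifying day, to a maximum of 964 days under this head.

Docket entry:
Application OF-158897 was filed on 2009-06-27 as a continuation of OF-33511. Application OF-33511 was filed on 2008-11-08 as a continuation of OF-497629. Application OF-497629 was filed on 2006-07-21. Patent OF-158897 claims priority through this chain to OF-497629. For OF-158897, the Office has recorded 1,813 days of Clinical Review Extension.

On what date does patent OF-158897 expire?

March 12, 2031

Earliest priority filing: 21 July 2006.
Base term: 21 July 2006 + 22 years → 21 July 2028.
Clinical Review Extension: 1813 days claimed exceeds the 964-day cap, so +964 days → 12 March 2031.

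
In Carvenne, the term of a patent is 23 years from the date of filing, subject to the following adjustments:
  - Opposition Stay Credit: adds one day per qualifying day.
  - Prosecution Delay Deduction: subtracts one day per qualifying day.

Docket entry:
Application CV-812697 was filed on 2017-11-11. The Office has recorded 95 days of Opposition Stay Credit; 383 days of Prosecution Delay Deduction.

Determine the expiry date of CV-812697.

2040-01-28

Base term: filing date + 23 years → 11 November 2040.
Opposition Stay Credit: +95 days → 14 February 2041.
Prosecution Delay Deduction: −383 days → 28 January 2040.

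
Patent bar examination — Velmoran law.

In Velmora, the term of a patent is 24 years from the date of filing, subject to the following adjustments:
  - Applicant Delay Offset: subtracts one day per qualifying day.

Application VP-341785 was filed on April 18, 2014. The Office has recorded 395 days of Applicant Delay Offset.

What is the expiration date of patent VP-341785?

2037-03-19

Base term: filing date + 24 years → 18 April 2038.
Applicant Delay Offset: −395 days → 19 March 2037.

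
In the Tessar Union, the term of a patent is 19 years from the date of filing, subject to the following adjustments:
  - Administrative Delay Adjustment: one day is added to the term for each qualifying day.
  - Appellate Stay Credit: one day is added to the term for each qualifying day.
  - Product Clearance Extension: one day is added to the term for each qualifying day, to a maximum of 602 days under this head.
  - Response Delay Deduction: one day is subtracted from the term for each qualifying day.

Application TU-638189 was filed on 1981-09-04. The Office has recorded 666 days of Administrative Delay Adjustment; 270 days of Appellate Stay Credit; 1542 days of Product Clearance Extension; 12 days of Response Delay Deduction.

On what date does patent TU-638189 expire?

2004-11-08

Base term: filing date + 19 years → 4 September 2000.
Administrative Delay Adjustment: +666 days → 2 July 2002.
Appellate Stay Credit: +270 days → 29 March 2003.
Product Clearance Extension: 1542 days claimed exceeds the 602-day cap, so +602 days → 20 November 2004.
Response Delay Deduction: −12 days → 8 November 2004.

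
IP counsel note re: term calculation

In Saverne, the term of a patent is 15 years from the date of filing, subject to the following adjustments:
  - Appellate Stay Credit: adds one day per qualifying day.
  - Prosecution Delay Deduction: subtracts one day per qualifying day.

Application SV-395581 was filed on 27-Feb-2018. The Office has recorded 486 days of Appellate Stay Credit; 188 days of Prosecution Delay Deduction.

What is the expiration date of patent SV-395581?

2033-12-22

Base term: filing date + 15 years → 27 February 2033.
Appellate Stay Credit: +486 days → 28 June 2034.
Prosecution Delay Deduction: −188 days → 22 December 2033.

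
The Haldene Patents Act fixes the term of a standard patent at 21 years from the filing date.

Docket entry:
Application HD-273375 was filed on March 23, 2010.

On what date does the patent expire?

March 23, 2031

Filing date + 21 years → 23 March 2031.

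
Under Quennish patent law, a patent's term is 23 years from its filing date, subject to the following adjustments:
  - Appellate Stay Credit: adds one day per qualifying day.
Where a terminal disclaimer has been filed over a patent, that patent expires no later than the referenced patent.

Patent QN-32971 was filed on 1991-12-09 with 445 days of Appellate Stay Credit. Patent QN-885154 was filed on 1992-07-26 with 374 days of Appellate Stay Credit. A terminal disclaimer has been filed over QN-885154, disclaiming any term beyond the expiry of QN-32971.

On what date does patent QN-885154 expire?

2016-02-27

Natural term of QN-885154:
  Base: filing + 23 years → 26 July 2015.
  Appellate Stay Credit: +374 days → 3 August 2016.
Expiry of referenced patent QN-32971:
  Base: filing + 23 years → 9 December 2014.
  Appellate Stay Credit: +445 days → 27 February 2016.
Terminal disclaimer: QN-885154 expires on the earlier of 3 August 2016 and 27 February 2016.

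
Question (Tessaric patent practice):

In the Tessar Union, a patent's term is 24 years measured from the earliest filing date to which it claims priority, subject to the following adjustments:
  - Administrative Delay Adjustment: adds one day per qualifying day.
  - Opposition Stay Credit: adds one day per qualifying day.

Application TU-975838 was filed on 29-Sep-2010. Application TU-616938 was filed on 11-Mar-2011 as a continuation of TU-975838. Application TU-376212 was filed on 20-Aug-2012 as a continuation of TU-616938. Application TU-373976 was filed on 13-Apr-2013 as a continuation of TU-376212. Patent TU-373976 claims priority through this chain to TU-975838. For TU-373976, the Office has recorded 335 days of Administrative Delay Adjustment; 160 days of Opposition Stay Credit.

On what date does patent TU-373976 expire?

Earliest priority filing: 29 September 2010.
Base term: 29 September 2010 + 24 years → 29 September 2034.
Administrative Delay Adjustment: +335 days → 30 August 2035.
Opposition Stay Credit: +160 days → 6 February 2036.

February 6, 2036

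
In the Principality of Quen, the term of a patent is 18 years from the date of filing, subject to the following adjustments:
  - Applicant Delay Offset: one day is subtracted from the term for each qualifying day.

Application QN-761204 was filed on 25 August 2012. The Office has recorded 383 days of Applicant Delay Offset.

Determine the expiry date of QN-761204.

Base term: filing date + 18 years → 25 August 2030.
Applicant Delay Offset: −383 days → 7 August 2029.

2029-08-07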